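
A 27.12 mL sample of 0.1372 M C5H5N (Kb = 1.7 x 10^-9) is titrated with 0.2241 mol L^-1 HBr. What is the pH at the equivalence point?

n(C5H5N) = 0.1372 x 0.02712 = 0.003721 mol; V(HBr) at equivalence = 0.003721/0.2241 = 0.01660 L.
At equivalence the base is fully converted to C5H5NH+; total volume = 0.04372 L, so [C5H5NH+] = 0.003721/0.04372 = 0.08510 M.
Ka(C5H5NH+) = Kw/Kb = 1.0e-14 / 1.7 x 10^-9 = 5.88e-6.
[H^+] = sqrt(Ka x [C5H5NH+]) = sqrt(5.88e-6 x 0.08510) = 0.000708 M.
pH = -log(0.000708) = 3.15.

3.15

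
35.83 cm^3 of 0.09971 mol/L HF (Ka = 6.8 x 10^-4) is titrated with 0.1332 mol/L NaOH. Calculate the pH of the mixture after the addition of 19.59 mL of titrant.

3.60

Initial n(HF) = 0.09971 x 0.03583 = 0.003573 mol.
n(NaOH) added = 0.1332 x 0.01959 = 0.002609 mol, converting that many moles of HF to F-.
Remaining n(HF) = 0.0009632 mol; n(F-) = 0.002609 mol.
By Henderson-Hasselbalch, pH = pKa + log([A^-]/[HA]) = 3.17 + log(0.002609/0.0009632) = 3.17 + (+0.43) = 3.60.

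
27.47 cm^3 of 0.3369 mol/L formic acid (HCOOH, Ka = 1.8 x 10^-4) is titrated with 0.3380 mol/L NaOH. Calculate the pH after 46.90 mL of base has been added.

n(acid) = 0.3369 x 0.02747 = 0.009255 mol; n(NaOH) added = 0.3380 x 0.04690 = 0.01585 mol.
Base is in excess by 0.01585 - 0.009255 = 0.006598 mol in a total volume of 0.07437 L.
[OH^-] = 0.006598/0.07437 = 0.08871 M, so pOH = 1.05 and pH = 14.00 - 1.05 = 12.95.

12.95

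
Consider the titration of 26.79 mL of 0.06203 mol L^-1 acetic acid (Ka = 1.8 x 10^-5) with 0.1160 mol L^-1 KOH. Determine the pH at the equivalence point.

n(CH3COOH) = 0.06203 x 0.02679 = 0.001662 mol; V(KOH) at equivalence = 0.001662/0.1160 = 0.01433 L.
At equivalence all the acid is converted to CH3COO-; total volume = 0.02679 + 0.01433 = 0.04112 L, so [CH3COO-] = 0.001662/0.04112 = 0.04042 M.
Kb = Kw/Ka = 1.0e-14 / 1.8 x 10^-5 = 5.56e-10.
[OH^-] = sqrt(Kb x [CH3COO-]) = sqrt(5.56e-10 x 0.04042) = 4.74e-6 M.
pOH = 5.32, so pH = 14.00 - 5.32 = 8.68.

8.68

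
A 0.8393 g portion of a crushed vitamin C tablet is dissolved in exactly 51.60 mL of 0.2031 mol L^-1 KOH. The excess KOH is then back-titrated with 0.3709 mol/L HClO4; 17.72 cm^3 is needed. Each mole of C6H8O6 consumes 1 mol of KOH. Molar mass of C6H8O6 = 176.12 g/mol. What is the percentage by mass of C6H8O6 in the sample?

Total n(KOH) added = 0.2031 x 0.05160 = 0.01048 mol.
n(HClO4) used = 0.3709 x 0.01772 = 0.006572 mol, which equals the excess n(KOH).
So n(KOH) consumed by the sample = 0.01048 - 0.006572 = 0.003908 mol.
n(C6H8O6) = 0.003908 / 1 = 0.003908 mol.
mass C6H8O6 = 0.003908 x 176.12 = 0.6882 g, so %C6H8O6 = 0.6882/0.8393 x 100 = 82.0%.

82.0%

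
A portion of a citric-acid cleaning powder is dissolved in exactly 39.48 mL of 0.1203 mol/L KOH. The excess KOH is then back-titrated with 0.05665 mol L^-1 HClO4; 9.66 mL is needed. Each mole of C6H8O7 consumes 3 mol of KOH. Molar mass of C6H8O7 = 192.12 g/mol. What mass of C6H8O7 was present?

Total n(KOH) added = 0.1203 x 0.03948 = 0.004749 mol.
n(HClO4) used = 0.05665 x 0.009660 = 0.0005472 mol, which equals the excess n(KOH).
So n(KOH) consumed by the sample = 0.004749 - 0.0005472 = 0.004202 mol.
n(C6H8O7) = 0.004202 / 3 = 0.001401 mol.
mass = 0.001401 mol x 192.12 g/mol = 0.269 g.

0.269 g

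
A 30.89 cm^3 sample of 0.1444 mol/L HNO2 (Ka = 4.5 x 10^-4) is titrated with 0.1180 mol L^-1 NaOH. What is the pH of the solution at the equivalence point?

n(HNO2) = 0.1444 x 0.03089 = 0.004461 mol; V(NaOH) at equivalence = 0.004461/0.1180 = 0.03780 L.
At equivalence all the acid is converted to NO2-; total volume = 0.03089 + 0.03780 = 0.06869 L, so [NO2-] = 0.004461/0.06869 = 0.06494 M.
Kb = Kw/Ka = 1.0e-14 / 4.5 x 10^-4 = 2.22e-11.
[OH^-] = sqrt(Kb x [NO2-]) = sqrt(2.22e-11 x 0.06494) = 1.20e-6 M.
pOH = 5.92, so pH = 14.00 - 5.92 = 8.08.

8.08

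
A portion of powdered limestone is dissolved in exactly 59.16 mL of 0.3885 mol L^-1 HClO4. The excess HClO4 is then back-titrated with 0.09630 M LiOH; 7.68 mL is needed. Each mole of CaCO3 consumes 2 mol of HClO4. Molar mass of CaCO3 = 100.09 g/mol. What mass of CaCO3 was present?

Total n(HClO4) added = 0.3885 x 0.05916 = 0.02298 mol.
n(LiOH) used = 0.09630 x 0.007680 = 0.0007396 mol, which equals the excess n(HClO4).
So n(HClO4) consumed by the sample = 0.02298 - 0.0007396 = 0.02224 mol.
n(CaCO3) = 0.02224 / 2 = 0.01112 mol.
mass = 0.01112 mol x 100.09 g/mol = 1.11 g.

1.11 g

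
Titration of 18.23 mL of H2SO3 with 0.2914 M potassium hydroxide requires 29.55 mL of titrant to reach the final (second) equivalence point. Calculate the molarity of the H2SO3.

0.236 M

n(KOH) = 0.2914 x 0.02955 = 0.008611 mol.
At the final (second) equivalence point, 2 mol OH^- react per mol H2SO3, so n(H2SO3) = 0.008611 / 2 = 0.004305 mol.
[H2SO3] = 0.004305 / 0.01823 L = 0.236 M.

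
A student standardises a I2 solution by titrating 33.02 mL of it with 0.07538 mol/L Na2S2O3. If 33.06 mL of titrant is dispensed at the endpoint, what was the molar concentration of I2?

0.0377 M

n(Na2S2O3) = 0.07538 x 0.03306 = 0.002492 mol.
From the balanced equation, 2 mol Na2S2O3 reacts with 1 mol I2, so n(I2) = 0.002492 x 1/2 = 0.001246 mol.
[I2] = 0.001246 / 0.03302 L = 0.0377 M.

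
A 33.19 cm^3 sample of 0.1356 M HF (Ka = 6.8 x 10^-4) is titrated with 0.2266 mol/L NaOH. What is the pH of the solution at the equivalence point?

8.05

n(HF) = 0.1356 x 0.03319 = 0.004501 mol; V(NaOH) at equivalence = 0.004501/0.2266 = 0.01986 L.
At equivalence all the acid is converted to F-; total volume = 0.03319 + 0.01986 = 0.05305 L, so [F-] = 0.004501/0.05305 = 0.08483 M.
Kb = Kw/Ka = 1.0e-14 / 6.8 x 10^-4 = 1.47e-11.
[OH^-] = sqrt(Kb x [F-]) = sqrt(1.47e-11 x 0.08483) = 1.12e-6 M.
pOH = 5.95, so pH = 14.00 - 5.95 = 8.05.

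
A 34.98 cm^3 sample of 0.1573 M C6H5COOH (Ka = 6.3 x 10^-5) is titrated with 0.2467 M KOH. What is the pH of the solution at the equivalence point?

n(C6H5COOH) = 0.1573 x 0.03498 = 0.005502 mol; V(KOH) at equivalence = 0.005502/0.2467 = 0.02230 L.
At equivalence all the acid is converted to C6H5COO-; total volume = 0.03498 + 0.02230 = 0.05728 L, so [C6H5COO-] = 0.005502/0.05728 = 0.09605 M.
Kb = Kw/Ka = 1.0e-14 / 6.3 x 10^-5 = 1.59e-10.
[OH^-] = sqrt(Kb x [C6H5COO-]) = sqrt(1.59e-10 x 0.09605) = 3.90e-6 M.
pOH = 5.41, so pH = 14.00 - 5.41 = 8.59.

8.59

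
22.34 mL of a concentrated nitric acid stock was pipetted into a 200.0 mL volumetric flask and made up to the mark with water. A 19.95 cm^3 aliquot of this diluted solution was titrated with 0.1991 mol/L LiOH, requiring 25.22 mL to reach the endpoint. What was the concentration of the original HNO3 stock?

2.25 M

n(LiOH) = 0.1991 x 0.02522 = 0.005021 mol.
n(HNO3) in the aliquot = 0.005021 mol.
[diluted HNO3] = 0.005021 / 0.01995 = 0.2517 M.
Dilution factor = 200.0/22.34 = 8.953, so [stock] = 0.2517 x 8.953 = 2.25 M.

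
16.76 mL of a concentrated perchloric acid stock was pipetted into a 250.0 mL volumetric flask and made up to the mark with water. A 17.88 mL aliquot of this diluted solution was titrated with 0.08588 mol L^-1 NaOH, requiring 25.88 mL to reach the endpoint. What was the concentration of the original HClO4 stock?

n(NaOH) = 0.08588 x 0.02588 = 0.002223 mol.
n(HClO4) in the aliquot = 0.002223 mol.
[diluted HClO4] = 0.002223 / 0.01788 = 0.1243 M.
Dilution factor = 250.0/16.76 = 14.92, so [stock] = 0.1243 x 14.92 = 1.85 M.

1.85 M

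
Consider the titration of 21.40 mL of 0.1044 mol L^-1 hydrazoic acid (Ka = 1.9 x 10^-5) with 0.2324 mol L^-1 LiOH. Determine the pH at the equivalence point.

n(HN3) = 0.1044 x 0.02140 = 0.002234 mol; V(LiOH) at equivalence = 0.002234/0.2324 = 0.009613 L.
At equivalence all the acid is converted to N3-; total volume = 0.02140 + 0.009613 = 0.03101 L, so [N3-] = 0.002234/0.03101 = 0.07204 M.
Kb = Kw/Ka = 1.0e-14 / 1.9 x 10^-5 = 5.26e-10.
[OH^-] = sqrt(Kb x [N3-]) = sqrt(5.26e-10 x 0.07204) = 6.16e-6 M.
pOH = 5.21, so pH = 14.00 - 5.21 = 8.79.

8.79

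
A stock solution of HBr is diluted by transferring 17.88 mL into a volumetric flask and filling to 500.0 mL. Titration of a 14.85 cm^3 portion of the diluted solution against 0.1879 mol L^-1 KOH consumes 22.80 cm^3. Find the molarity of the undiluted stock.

8.07 M

n(KOH) = 0.1879 x 0.02280 = 0.004284 mol.
n(HBr) in the aliquot = 0.004284 mol.
[diluted HBr] = 0.004284 / 0.01485 = 0.2885 M.
Dilution factor = 500.0/17.88 = 27.96, so [stock] = 0.2885 x 27.96 = 8.07 M.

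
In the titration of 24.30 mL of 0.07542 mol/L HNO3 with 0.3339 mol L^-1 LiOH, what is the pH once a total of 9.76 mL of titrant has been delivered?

12.62

n(acid) = 0.07542 x 0.02430 = 0.001833 mol; n(LiOH) added = 0.3339 x 0.009760 = 0.003259 mol.
Base is in excess by 0.003259 - 0.001833 = 0.001426 mol in a total volume of 0.03406 L.
[OH^-] = 0.001426/0.03406 = 0.04187 M, so pOH = 1.38 and pH = 14.00 - 1.38 = 12.62.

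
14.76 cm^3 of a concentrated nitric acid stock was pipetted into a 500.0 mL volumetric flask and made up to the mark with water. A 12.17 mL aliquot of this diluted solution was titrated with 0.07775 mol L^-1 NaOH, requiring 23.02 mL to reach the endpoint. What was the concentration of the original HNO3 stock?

4.98 M

n(NaOH) = 0.07775 x 0.02302 = 0.001790 mol.
n(HNO3) in the aliquot = 0.001790 mol.
[diluted HNO3] = 0.001790 / 0.01217 = 0.1471 M.
Dilution factor = 500.0/14.76 = 33.88, so [stock] = 0.1471 x 33.88 = 4.98 M.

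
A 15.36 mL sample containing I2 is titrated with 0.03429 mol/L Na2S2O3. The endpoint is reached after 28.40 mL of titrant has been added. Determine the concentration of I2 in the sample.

n(Na2S2O3) = 0.03429 x 0.02840 = 0.0009738 mol.
From the balanced equation, 2 mol Na2S2O3 reacts with 1 mol I2, so n(I2) = 0.0009738 x 1/2 = 0.0004869 mol.
[I2] = 0.0004869 / 0.01536 L = 0.0317 M.

0.0317 M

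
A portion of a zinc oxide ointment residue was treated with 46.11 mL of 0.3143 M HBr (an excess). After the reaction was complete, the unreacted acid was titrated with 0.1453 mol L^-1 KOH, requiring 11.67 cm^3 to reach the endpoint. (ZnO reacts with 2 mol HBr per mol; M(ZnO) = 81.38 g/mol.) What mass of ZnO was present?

Total n(HBr) added = 0.3143 x 0.04611 = 0.01449 mol.
n(KOH) used = 0.1453 x 0.01167 = 0.001696 mol, which equals the excess n(HBr).
So n(HBr) consumed by the sample = 0.01449 - 0.001696 = 0.01280 mol.
n(ZnO) = 0.01280 / 2 = 0.006398 mol.
mass = 0.006398 mol x 81.38 g/mol = 0.521 g.

0.521 g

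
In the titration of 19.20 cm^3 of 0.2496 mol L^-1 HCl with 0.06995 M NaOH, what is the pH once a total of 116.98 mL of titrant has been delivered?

12.40

n(acid) = 0.2496 x 0.01920 = 0.004792 mol; n(NaOH) added = 0.06995 x 0.1170 = 0.008183 mol.
Base is in excess by 0.008183 - 0.004792 = 0.003390 mol in a total volume of 0.1362 L.
[OH^-] = 0.003390/0.1362 = 0.02490 M, so pOH = 1.60 and pH = 14.00 - 1.60 = 12.40.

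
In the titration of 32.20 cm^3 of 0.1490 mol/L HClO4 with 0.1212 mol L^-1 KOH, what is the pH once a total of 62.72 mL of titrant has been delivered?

n(acid) = 0.1490 x 0.03220 = 0.004798 mol; n(KOH) added = 0.1212 x 0.06272 = 0.007602 mol.
Base is in excess by 0.007602 - 0.004798 = 0.002804 mol in a total volume of 0.09492 L.
[OH^-] = 0.002804/0.09492 = 0.02954 M, so pOH = 1.53 and pH = 14.00 - 1.53 = 12.47.

12.47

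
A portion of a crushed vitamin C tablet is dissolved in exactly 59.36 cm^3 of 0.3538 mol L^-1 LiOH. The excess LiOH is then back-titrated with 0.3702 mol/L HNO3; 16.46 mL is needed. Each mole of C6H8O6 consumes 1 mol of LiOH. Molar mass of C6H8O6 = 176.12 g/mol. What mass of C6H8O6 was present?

Total n(LiOH) added = 0.3538 x 0.05936 = 0.02100 mol.
n(HNO3) used = 0.3702 x 0.01646 = 0.006093 mol, which equals the excess n(LiOH).
So n(LiOH) consumed by the sample = 0.02100 - 0.006093 = 0.01491 mol.
n(C6H8O6) = 0.01491 / 1 = 0.01491 mol.
mass = 0.01491 mol x 176.12 g/mol = 2.63 g.

2.63 g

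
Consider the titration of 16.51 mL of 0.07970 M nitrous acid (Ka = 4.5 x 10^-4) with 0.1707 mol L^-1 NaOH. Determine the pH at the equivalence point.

n(HNO2) = 0.07970 x 0.01651 = 0.001316 mol; V(NaOH) at equivalence = 0.001316/0.1707 = 0.007709 L.
At equivalence all the acid is converted to NO2-; total volume = 0.01651 + 0.007709 = 0.02422 L, so [NO2-] = 0.001316/0.02422 = 0.05433 M.
Kb = Kw/Ka = 1.0e-14 / 4.5 x 10^-4 = 2.22e-11.
[OH^-] = sqrt(Kb x [NO2-]) = sqrt(2.22e-11 x 0.05433) = 1.10e-6 M.
pOH = 5.96, so pH = 14.00 - 5.96 = 8.04.

8.04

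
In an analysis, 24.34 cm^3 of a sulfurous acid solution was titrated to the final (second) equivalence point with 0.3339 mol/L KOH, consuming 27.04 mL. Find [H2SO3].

0.185 M

n(KOH) = 0.3339 x 0.02704 = 0.009029 mol.
At the final (second) equivalence point, 2 mol OH^- react per mol H2SO3, so n(H2SO3) = 0.009029 / 2 = 0.004514 mol.
[H2SO3] = 0.004514 / 0.02434 L = 0.185 M.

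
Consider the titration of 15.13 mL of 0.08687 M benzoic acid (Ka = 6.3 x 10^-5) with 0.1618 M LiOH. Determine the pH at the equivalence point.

8.48

n(C6H5COOH) = 0.08687 x 0.01513 = 0.001314 mol; V(LiOH) at equivalence = 0.001314/0.1618 = 0.008123 L.
At equivalence all the acid is converted to C6H5COO-; total volume = 0.01513 + 0.008123 = 0.02325 L, so [C6H5COO-] = 0.001314/0.02325 = 0.05652 M.
Kb = Kw/Ka = 1.0e-14 / 6.3 x 10^-5 = 1.59e-10.
[OH^-] = sqrt(Kb x [C6H5COO-]) = sqrt(1.59e-10 x 0.05652) = 3.00e-6 M.
pOH = 5.52, so pH = 14.00 - 5.52 = 8.48.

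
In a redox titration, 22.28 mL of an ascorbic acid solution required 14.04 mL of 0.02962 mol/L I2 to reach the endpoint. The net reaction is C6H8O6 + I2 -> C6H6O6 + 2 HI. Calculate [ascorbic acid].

n(I2) = 0.02962 x 0.01404 = 0.0004159 mol.
From the balanced equation, 1 mol I2 reacts with 1 mol ascorbic acid, so n(ascorbic acid) = 0.0004159 x 1/1 = 0.0004159 mol.
[ascorbic acid] = 0.0004159 / 0.02228 L = 0.0187 M.

0.0187 M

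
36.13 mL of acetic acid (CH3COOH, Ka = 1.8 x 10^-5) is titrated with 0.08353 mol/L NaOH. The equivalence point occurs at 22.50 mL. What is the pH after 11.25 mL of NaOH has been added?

4.74

11.25 mL is exactly half the equivalence volume (22.50/2), i.e. the half-equivalence point.
There, n(HA) = n(A^-), so pH = pKa = -log(1.8 x 10^-5) = 4.74.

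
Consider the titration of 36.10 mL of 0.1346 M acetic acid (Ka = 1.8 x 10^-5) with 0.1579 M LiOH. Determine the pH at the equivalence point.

n(CH3COOH) = 0.1346 x 0.03610 = 0.004859 mol; V(LiOH) at equivalence = 0.004859/0.1579 = 0.03077 L.
At equivalence all the acid is converted to CH3COO-; total volume = 0.03610 + 0.03077 = 0.06687 L, so [CH3COO-] = 0.004859/0.06687 = 0.07266 M.
Kb = Kw/Ka = 1.0e-14 / 1.8 x 10^-5 = 5.56e-10.
[OH^-] = sqrt(Kb x [CH3COO-]) = sqrt(5.56e-10 x 0.07266) = 6.35e-6 M.
pOH = 5.20, so pH = 14.00 - 5.20 = 8.80.

8.80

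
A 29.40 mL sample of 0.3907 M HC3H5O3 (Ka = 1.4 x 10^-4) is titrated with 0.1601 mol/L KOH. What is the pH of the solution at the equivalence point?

n(HC3H5O3) = 0.3907 x 0.02940 = 0.01149 mol; V(KOH) at equivalence = 0.01149/0.1601 = 0.07175 L.
At equivalence all the acid is converted to C3H5O3-; total volume = 0.02940 + 0.07175 = 0.1011 L, so [C3H5O3-] = 0.01149/0.1011 = 0.1136 M.
Kb = Kw/Ka = 1.0e-14 / 1.4 x 10^-4 = 7.14e-11.
[OH^-] = sqrt(Kb x [C3H5O3-]) = sqrt(7.14e-11 x 0.1136) = 2.85e-6 M.
pOH = 5.55, so pH = 14.00 - 5.55 = 8.45.

8.45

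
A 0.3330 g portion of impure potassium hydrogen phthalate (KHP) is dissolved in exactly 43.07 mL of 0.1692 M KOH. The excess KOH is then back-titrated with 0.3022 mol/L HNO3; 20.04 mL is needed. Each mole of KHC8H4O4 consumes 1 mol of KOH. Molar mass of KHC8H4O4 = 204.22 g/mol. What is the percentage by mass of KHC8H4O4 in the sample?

75.5%

Total n(KOH) added = 0.1692 x 0.04307 = 0.007287 mol.
n(HNO3) used = 0.3022 x 0.02004 = 0.006056 mol, which equals the excess n(KOH).
So n(KOH) consumed by the sample = 0.007287 - 0.006056 = 0.001231 mol.
n(KHC8H4O4) = 0.001231 / 1 = 0.001231 mol.
mass KHC8H4O4 = 0.001231 x 204.22 = 0.2515 g, so %KHC8H4O4 = 0.2515/0.3330 x 100 = 75.5%.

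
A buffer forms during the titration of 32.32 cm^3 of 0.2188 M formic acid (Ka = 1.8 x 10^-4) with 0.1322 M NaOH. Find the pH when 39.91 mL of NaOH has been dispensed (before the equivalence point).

Initial n(HCOOH) = 0.2188 x 0.03232 = 0.007072 mol.
n(NaOH) added = 0.1322 x 0.03991 = 0.005276 mol, converting that many moles of HCOOH to HCOO-.
Remaining n(HCOOH) = 0.001796 mol; n(HCOO-) = 0.005276 mol.
By Henderson-Hasselbalch, pH = pKa + log([A^-]/[HA]) = 3.74 + log(0.005276/0.001796) = 3.74 + (+0.47) = 4.21.

4.21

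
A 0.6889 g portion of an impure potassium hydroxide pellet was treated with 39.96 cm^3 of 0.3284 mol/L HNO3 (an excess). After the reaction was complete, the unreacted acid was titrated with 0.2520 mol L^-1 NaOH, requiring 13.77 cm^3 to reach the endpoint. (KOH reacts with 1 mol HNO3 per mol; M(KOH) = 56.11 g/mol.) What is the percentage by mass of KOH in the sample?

78.6%

Total n(HNO3) added = 0.3284 x 0.03996 = 0.01312 mol.
n(NaOH) used = 0.2520 x 0.01377 = 0.003470 mol, which equals the excess n(HNO3).
So n(HNO3) consumed by the sample = 0.01312 - 0.003470 = 0.009653 mol.
n(KOH) = 0.009653 / 1 = 0.009653 mol.
mass KOH = 0.009653 x 56.11 = 0.5416 g, so %KOH = 0.5416/0.6889 x 100 = 78.6%.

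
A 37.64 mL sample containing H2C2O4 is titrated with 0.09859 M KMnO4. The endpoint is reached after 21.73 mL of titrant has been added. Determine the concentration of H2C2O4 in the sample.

n(KMnO4) = 0.09859 x 0.02173 = 0.002142 mol.
From the balanced equation, 2 mol KMnO4 reacts with 5 mol H2C2O4, so n(H2C2O4) = 0.002142 x 5/2 = 0.005356 mol.
[H2C2O4] = 0.005356 / 0.03764 L = 0.142 M.

0.142 M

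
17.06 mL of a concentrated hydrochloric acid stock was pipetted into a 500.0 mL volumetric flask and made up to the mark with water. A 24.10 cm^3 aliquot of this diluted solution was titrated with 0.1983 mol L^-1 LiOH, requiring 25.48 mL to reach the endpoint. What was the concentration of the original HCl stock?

6.14 M

n(LiOH) = 0.1983 x 0.02548 = 0.005053 mol.
n(HCl) in the aliquot = 0.005053 mol.
[diluted HCl] = 0.005053 / 0.02410 = 0.2097 M.
Dilution factor = 500.0/17.06 = 29.31, so [stock] = 0.2097 x 29.31 = 6.14 M.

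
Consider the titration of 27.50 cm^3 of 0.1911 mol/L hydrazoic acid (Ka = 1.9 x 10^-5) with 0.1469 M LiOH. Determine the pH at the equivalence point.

n(HN3) = 0.1911 x 0.02750 = 0.005255 mol; V(LiOH) at equivalence = 0.005255/0.1469 = 0.03577 L.
At equivalence all the acid is converted to N3-; total volume = 0.02750 + 0.03577 = 0.06327 L, so [N3-] = 0.005255/0.06327 = 0.08306 M.
Kb = Kw/Ka = 1.0e-14 / 1.9 x 10^-5 = 5.26e-10.
[OH^-] = sqrt(Kb x [N3-]) = sqrt(5.26e-10 x 0.08306) = 6.61e-6 M.
pOH = 5.18, so pH = 14.00 - 5.18 = 8.82.

8.82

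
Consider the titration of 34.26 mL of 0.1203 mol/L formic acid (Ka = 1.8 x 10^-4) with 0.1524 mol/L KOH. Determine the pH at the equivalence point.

n(HCOOH) = 0.1203 x 0.03426 = 0.004121 mol; V(KOH) at equivalence = 0.004121/0.1524 = 0.02704 L.
At equivalence all the acid is converted to HCOO-; total volume = 0.03426 + 0.02704 = 0.06130 L, so [HCOO-] = 0.004121/0.06130 = 0.06723 M.
Kb = Kw/Ka = 1.0e-14 / 1.8 x 10^-4 = 5.56e-11.
[OH^-] = sqrt(Kb x [HCOO-]) = sqrt(5.56e-11 x 0.06723) = 1.93e-6 M.
pOH = 5.71, so pH = 14.00 - 5.71 = 8.29.

8.29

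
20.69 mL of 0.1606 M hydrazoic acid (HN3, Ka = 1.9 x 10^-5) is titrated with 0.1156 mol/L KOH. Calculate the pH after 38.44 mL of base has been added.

12.28

n(acid) = 0.1606 x 0.02069 = 0.003323 mol; n(KOH) added = 0.1156 x 0.03844 = 0.004444 mol.
Base is in excess by 0.004444 - 0.003323 = 0.001121 mol in a total volume of 0.05913 L.
[OH^-] = 0.001121/0.05913 = 0.01896 M, so pOH = 1.72 and pH = 14.00 - 1.72 = 12.28.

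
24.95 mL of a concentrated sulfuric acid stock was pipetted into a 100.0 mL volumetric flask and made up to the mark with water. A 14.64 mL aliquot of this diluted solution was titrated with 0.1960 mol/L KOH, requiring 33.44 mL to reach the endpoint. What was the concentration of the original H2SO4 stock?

0.897 M

n(KOH) = 0.1960 x 0.03344 = 0.006554 mol.
n(H2SO4) in the aliquot = 0.006554 x 1/2 = 0.003277 mol.
[diluted H2SO4] = 0.003277 / 0.01464 = 0.2238 M.
Dilution factor = 100.0/24.95 = 4.008, so [stock] = 0.2238 x 4.008 = 0.897 M.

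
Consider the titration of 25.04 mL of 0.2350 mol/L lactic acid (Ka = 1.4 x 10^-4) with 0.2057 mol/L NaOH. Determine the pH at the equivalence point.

8.45

n(HC3H5O3) = 0.2350 x 0.02504 = 0.005884 mol; V(NaOH) at equivalence = 0.005884/0.2057 = 0.02861 L.
At equivalence all the acid is converted to C3H5O3-; total volume = 0.02504 + 0.02861 = 0.05365 L, so [C3H5O3-] = 0.005884/0.05365 = 0.1097 M.
Kb = Kw/Ka = 1.0e-14 / 1.4 x 10^-4 = 7.14e-11.
[OH^-] = sqrt(Kb x [C3H5O3-]) = sqrt(7.14e-11 x 0.1097) = 2.80e-6 M.
pOH = 5.55, so pH = 14.00 - 5.55 = 8.45.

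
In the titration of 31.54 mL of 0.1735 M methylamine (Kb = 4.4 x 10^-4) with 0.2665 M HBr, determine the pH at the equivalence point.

5.81

n(CH3NH2) = 0.1735 x 0.03154 = 0.005472 mol; V(HBr) at equivalence = 0.005472/0.2665 = 0.02053 L.
At equivalence the base is fully converted to CH3NH3+; total volume = 0.05207 L, so [CH3NH3+] = 0.005472/0.05207 = 0.1051 M.
Ka(CH3NH3+) = Kw/Kb = 1.0e-14 / 4.4 x 10^-4 = 2.27e-11.
[H^+] = sqrt(Ka x [CH3NH3+]) = sqrt(2.27e-11 x 0.1051) = 1.55e-6 M.
pH = -log(1.55e-6) = 5.81.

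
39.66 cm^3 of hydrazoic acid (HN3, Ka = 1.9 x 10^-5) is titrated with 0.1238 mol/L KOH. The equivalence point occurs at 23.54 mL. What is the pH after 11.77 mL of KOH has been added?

11.77 mL is exactly half the equivalence volume (23.54/2), i.e. the half-equivalence point.
There, n(HA) = n(A^-), so pH = pKa = -log(1.9 x 10^-5) = 4.72.

4.72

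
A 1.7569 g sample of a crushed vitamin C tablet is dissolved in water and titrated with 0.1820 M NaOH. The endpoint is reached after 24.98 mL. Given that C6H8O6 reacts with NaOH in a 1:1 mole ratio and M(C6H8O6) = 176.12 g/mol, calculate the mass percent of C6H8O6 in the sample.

45.6%

n(NaOH) = 0.1820 x 0.02498 = 0.004546 mol.
n(C6H8O6) = 0.004546 / 1 = 0.004546 mol.
mass of C6H8O6 = 0.004546 x 176.12 = 0.8007 g.
% purity = 0.8007 / 1.7569 x 100 = 45.6%.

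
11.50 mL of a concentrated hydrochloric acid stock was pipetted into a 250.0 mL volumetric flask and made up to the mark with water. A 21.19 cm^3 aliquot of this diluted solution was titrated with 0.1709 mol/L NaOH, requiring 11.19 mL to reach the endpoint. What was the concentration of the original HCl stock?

1.96 M

n(NaOH) = 0.1709 x 0.01119 = 0.001912 mol.
n(HCl) in the aliquot = 0.001912 mol.
[diluted HCl] = 0.001912 / 0.02119 = 0.09025 M.
Dilution factor = 250.0/11.50 = 21.74, so [stock] = 0.09025 x 21.74 = 1.96 M.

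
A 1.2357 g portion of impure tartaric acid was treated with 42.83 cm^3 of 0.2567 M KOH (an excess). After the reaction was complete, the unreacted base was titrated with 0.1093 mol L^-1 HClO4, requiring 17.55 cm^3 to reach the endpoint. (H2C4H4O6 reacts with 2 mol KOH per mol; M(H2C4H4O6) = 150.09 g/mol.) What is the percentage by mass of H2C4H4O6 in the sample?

Total n(KOH) added = 0.2567 x 0.04283 = 0.01099 mol.
n(HClO4) used = 0.1093 x 0.01755 = 0.001918 mol, which equals the excess n(KOH).
So n(KOH) consumed by the sample = 0.01099 - 0.001918 = 0.009076 mol.
n(H2C4H4O6) = 0.009076 / 2 = 0.004538 mol.
mass H2C4H4O6 = 0.004538 x 150.09 = 0.6811 g, so %H2C4H4O6 = 0.6811/1.2357 x 100 = 55.1%.

55.1%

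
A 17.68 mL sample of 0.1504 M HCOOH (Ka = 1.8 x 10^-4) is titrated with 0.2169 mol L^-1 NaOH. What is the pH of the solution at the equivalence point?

n(HCOOH) = 0.1504 x 0.01768 = 0.002659 mol; V(NaOH) at equivalence = 0.002659/0.2169 = 0.01226 L.
At equivalence all the acid is converted to HCOO-; total volume = 0.01768 + 0.01226 = 0.02994 L, so [HCOO-] = 0.002659/0.02994 = 0.08882 M.
Kb = Kw/Ka = 1.0e-14 / 1.8 x 10^-4 = 5.56e-11.
[OH^-] = sqrt(Kb x [HCOO-]) = sqrt(5.56e-11 x 0.08882) = 2.22e-6 M.
pOH = 5.65, so pH = 14.00 - 5.65 = 8.35.

8.35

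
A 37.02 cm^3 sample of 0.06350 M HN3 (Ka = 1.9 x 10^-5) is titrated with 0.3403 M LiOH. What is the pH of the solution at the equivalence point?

n(HN3) = 0.06350 x 0.03702 = 0.002351 mol; V(LiOH) at equivalence = 0.002351/0.3403 = 0.006908 L.
At equivalence all the acid is converted to N3-; total volume = 0.03702 + 0.006908 = 0.04393 L, so [N3-] = 0.002351/0.04393 = 0.05351 M.
Kb = Kw/Ka = 1.0e-14 / 1.9 x 10^-5 = 5.26e-10.
[OH^-] = sqrt(Kb x [N3-]) = sqrt(5.26e-10 x 0.05351) = 5.31e-6 M.
pOH = 5.28, so pH = 14.00 - 5.28 = 8.72.

8.72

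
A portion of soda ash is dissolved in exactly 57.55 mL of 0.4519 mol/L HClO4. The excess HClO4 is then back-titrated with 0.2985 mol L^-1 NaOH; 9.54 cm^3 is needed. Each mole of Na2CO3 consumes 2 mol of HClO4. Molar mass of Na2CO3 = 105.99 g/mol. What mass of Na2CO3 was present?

1.23 g

Total n(HClO4) added = 0.4519 x 0.05755 = 0.02601 mol.
n(NaOH) used = 0.2985 x 0.009540 = 0.002848 mol, which equals the excess n(HClO4).
So n(HClO4) consumed by the sample = 0.02601 - 0.002848 = 0.02316 mol.
n(Na2CO3) = 0.02316 / 2 = 0.01158 mol.
mass = 0.01158 mol x 105.99 g/mol = 1.23 g.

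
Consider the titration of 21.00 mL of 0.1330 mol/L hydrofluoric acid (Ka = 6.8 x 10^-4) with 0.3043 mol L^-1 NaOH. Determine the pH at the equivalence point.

8.07

n(HF) = 0.1330 x 0.02100 = 0.002793 mol; V(NaOH) at equivalence = 0.002793/0.3043 = 0.009178 L.
At equivalence all the acid is converted to F-; total volume = 0.02100 + 0.009178 = 0.03018 L, so [F-] = 0.002793/0.03018 = 0.09255 M.
Kb = Kw/Ka = 1.0e-14 / 6.8 x 10^-4 = 1.47e-11.
[OH^-] = sqrt(Kb x [F-]) = sqrt(1.47e-11 x 0.09255) = 1.17e-6 M.
pOH = 5.93, so pH = 14.00 - 5.93 = 8.07.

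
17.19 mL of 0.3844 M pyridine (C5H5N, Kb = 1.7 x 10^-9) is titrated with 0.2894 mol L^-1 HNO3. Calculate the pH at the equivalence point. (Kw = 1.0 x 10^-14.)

3.01

n(C5H5N) = 0.3844 x 0.01719 = 0.006608 mol; V(HNO3) at equivalence = 0.006608/0.2894 = 0.02283 L.
At equivalence the base is fully converted to C5H5NH+; total volume = 0.04002 L, so [C5H5NH+] = 0.006608/0.04002 = 0.1651 M.
Ka(C5H5NH+) = Kw/Kb = 1.0e-14 / 1.7 x 10^-9 = 5.88e-6.
[H^+] = sqrt(Ka x [C5H5NH+]) = sqrt(5.88e-6 x 0.1651) = 0.000985 M.
pH = -log(0.000985) = 3.01.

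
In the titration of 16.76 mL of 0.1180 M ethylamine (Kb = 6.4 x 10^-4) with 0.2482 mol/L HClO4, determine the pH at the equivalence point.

n(C2H5NH2) = 0.1180 x 0.01676 = 0.001978 mol; V(HClO4) at equivalence = 0.001978/0.2482 = 0.007968 L.
At equivalence the base is fully converted to C2H5NH3+; total volume = 0.02473 L, so [C2H5NH3+] = 0.001978/0.02473 = 0.07998 M.
Ka(C2H5NH3+) = Kw/Kb = 1.0e-14 / 6.4 x 10^-4 = 1.56e-11.
[H^+] = sqrt(Ka x [C2H5NH3+]) = sqrt(1.56e-11 x 0.07998) = 1.12e-6 M.
pH = -log(1.12e-6) = 5.95.

5.95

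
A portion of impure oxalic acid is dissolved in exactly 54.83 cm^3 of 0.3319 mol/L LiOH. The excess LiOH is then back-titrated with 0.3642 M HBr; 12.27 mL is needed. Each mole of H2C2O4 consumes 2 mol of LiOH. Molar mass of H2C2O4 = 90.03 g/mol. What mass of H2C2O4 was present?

Total n(LiOH) added = 0.3319 x 0.05483 = 0.01820 mol.
n(HBr) used = 0.3642 x 0.01227 = 0.004469 mol, which equals the excess n(LiOH).
So n(LiOH) consumed by the sample = 0.01820 - 0.004469 = 0.01373 mol.
n(H2C2O4) = 0.01373 / 2 = 0.006865 mol.
mass = 0.006865 mol x 90.03 g/mol = 0.618 g.

0.618 g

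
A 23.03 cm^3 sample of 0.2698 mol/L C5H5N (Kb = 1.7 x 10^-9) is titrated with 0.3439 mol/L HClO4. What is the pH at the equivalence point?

n(C5H5N) = 0.2698 x 0.02303 = 0.006213 mol; V(HClO4) at equivalence = 0.006213/0.3439 = 0.01807 L.
At equivalence the base is fully converted to C5H5NH+; total volume = 0.04110 L, so [C5H5NH+] = 0.006213/0.04110 = 0.1512 M.
Ka(C5H5NH+) = Kw/Kb = 1.0e-14 / 1.7 x 10^-9 = 5.88e-6.
[H^+] = sqrt(Ka x [C5H5NH+]) = sqrt(5.88e-6 x 0.1512) = 0.000943 M.
pH = -log(0.000943) = 3.03.

3.03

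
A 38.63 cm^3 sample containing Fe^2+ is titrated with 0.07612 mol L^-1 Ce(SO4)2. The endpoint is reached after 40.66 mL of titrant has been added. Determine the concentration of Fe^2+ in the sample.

n(Ce(SO4)2) = 0.07612 x 0.04066 = 0.003095 mol.
From the balanced equation, 1 mol Ce(SO4)2 reacts with 1 mol Fe^2+, so n(Fe^2+) = 0.003095 x 1/1 = 0.003095 mol.
[Fe^2+] = 0.003095 / 0.03863 L = 0.0801 M.

0.0801 M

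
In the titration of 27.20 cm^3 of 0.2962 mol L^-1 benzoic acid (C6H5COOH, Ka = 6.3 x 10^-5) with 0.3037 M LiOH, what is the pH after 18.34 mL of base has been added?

Initial n(C6H5COOH) = 0.2962 x 0.02720 = 0.008057 mol.
n(LiOH) added = 0.3037 x 0.01834 = 0.005570 mol, converting that many moles of C6H5COOH to C6H5COO-.
Remaining n(C6H5COOH) = 0.002487 mol; n(C6H5COO-) = 0.005570 mol.
By Henderson-Hasselbalch, pH = pKa + log([A^-]/[HA]) = 4.20 + log(0.005570/0.002487) = 4.20 + (+0.35) = 4.55.

4.55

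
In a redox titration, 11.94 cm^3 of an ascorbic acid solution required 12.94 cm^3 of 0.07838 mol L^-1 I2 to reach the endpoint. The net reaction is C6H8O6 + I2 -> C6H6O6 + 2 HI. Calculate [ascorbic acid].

0.0849 M

n(I2) = 0.07838 x 0.01294 = 0.001014 mol.
From the balanced equation, 1 mol I2 reacts with 1 mol ascorbic acid, so n(ascorbic acid) = 0.001014 x 1/1 = 0.001014 mol.
[ascorbic acid] = 0.001014 / 0.01194 L = 0.0849 M.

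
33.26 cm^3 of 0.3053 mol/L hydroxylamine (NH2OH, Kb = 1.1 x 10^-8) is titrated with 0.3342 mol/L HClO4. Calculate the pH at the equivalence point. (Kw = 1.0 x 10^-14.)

n(NH2OH) = 0.3053 x 0.03326 = 0.01015 mol; V(HClO4) at equivalence = 0.01015/0.3342 = 0.03038 L.
At equivalence the base is fully converted to NH3OH+; total volume = 0.06364 L, so [NH3OH+] = 0.01015/0.06364 = 0.1595 M.
Ka(NH3OH+) = Kw/Kb = 1.0e-14 / 1.1 x 10^-8 = 9.09e-7.
[H^+] = sqrt(Ka x [NH3OH+]) = sqrt(9.09e-7 x 0.1595) = 0.000381 M.
pH = -log(0.000381) = 3.42.

3.42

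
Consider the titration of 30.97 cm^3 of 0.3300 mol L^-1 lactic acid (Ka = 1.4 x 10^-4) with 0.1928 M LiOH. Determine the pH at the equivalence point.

n(HC3H5O3) = 0.3300 x 0.03097 = 0.01022 mol; V(LiOH) at equivalence = 0.01022/0.1928 = 0.05301 L.
At equivalence all the acid is converted to C3H5O3-; total volume = 0.03097 + 0.05301 = 0.08398 L, so [C3H5O3-] = 0.01022/0.08398 = 0.1217 M.
Kb = Kw/Ka = 1.0e-14 / 1.4 x 10^-4 = 7.14e-11.
[OH^-] = sqrt(Kb x [C3H5O3-]) = sqrt(7.14e-11 x 0.1217) = 2.95e-6 M.
pOH = 5.53, so pH = 14.00 - 5.53 = 8.47.

8.47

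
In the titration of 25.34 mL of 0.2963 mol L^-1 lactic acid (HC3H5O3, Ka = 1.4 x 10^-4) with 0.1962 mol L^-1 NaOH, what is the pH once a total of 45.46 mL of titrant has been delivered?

12.30

n(acid) = 0.2963 x 0.02534 = 0.007508 mol; n(NaOH) added = 0.1962 x 0.04546 = 0.008919 mol.
Base is in excess by 0.008919 - 0.007508 = 0.001411 mol in a total volume of 0.07080 L.
[OH^-] = 0.001411/0.07080 = 0.01993 M, so pOH = 1.70 and pH = 14.00 - 1.70 = 12.30.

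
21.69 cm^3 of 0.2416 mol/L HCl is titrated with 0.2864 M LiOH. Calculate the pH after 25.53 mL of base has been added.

n(acid) = 0.2416 x 0.02169 = 0.005240 mol; n(LiOH) added = 0.2864 x 0.02553 = 0.007312 mol.
Base is in excess by 0.007312 - 0.005240 = 0.002071 mol in a total volume of 0.04722 L.
[OH^-] = 0.002071/0.04722 = 0.04387 M, so pOH = 1.36 and pH = 14.00 - 1.36 = 12.64.

12.64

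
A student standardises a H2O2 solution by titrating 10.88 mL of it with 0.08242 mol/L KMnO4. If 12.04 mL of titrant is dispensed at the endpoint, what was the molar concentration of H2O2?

n(KMnO4) = 0.08242 x 0.01204 = 0.0009923 mol.
From the balanced equation, 2 mol KMnO4 reacts with 5 mol H2O2, so n(H2O2) = 0.0009923 x 5/2 = 0.002481 mol.
[H2O2] = 0.002481 / 0.01088 L = 0.228 M.

0.228 M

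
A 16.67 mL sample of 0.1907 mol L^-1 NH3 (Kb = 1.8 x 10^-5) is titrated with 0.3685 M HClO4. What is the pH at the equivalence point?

5.08

n(NH3) = 0.1907 x 0.01667 = 0.003179 mol; V(HClO4) at equivalence = 0.003179/0.3685 = 0.008627 L.
At equivalence the base is fully converted to NH4+; total volume = 0.02530 L, so [NH4+] = 0.003179/0.02530 = 0.1257 M.
Ka(NH4+) = Kw/Kb = 1.0e-14 / 1.8 x 10^-5 = 5.56e-10.
[H^+] = sqrt(Ka x [NH4+]) = sqrt(5.56e-10 x 0.1257) = 8.36e-6 M.
pH = -log(8.36e-6) = 5.08.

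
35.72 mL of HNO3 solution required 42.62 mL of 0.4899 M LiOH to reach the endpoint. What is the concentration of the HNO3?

n(LiOH) delivered = 0.4899 x 0.04262 = 0.02088 mol.
For a 1:1 reaction, n(HNO3) = 0.02088 mol.
[HNO3] = 0.02088 mol / 0.03572 L = 0.585 M.

0.585 M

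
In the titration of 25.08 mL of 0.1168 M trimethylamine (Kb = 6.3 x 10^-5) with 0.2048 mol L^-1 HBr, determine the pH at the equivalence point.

5.46

n((CH3)3N) = 0.1168 x 0.02508 = 0.002929 mol; V(HBr) at equivalence = 0.002929/0.2048 = 0.01430 L.
At equivalence the base is fully converted to (CH3)3NH+; total volume = 0.03938 L, so [(CH3)3NH+] = 0.002929/0.03938 = 0.07438 M.
Ka((CH3)3NH+) = Kw/Kb = 1.0e-14 / 6.3 x 10^-5 = 1.59e-10.
[H^+] = sqrt(Ka x [(CH3)3NH+]) = sqrt(1.59e-10 x 0.07438) = 3.44e-6 M.
pH = -log(3.44e-6) = 5.46.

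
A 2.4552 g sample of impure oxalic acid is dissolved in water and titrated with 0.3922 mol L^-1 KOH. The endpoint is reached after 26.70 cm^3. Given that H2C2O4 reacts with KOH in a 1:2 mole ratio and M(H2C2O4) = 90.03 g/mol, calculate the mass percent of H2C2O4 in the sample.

n(KOH) = 0.3922 x 0.02670 = 0.01047 mol.
n(H2C2O4) = 0.01047 / 2 = 0.005236 mol.
mass of H2C2O4 = 0.005236 x 90.03 = 0.4714 g.
% purity = 0.4714 / 2.4552 x 100 = 19.2%.

19.2%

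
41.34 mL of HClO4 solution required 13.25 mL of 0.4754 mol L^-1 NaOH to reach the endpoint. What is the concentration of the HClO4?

0.152 M

n(NaOH) delivered = 0.4754 x 0.01325 = 0.006299 mol.
For a 1:1 reaction, n(HClO4) = 0.006299 mol.
[HClO4] = 0.006299 mol / 0.04134 L = 0.152 M.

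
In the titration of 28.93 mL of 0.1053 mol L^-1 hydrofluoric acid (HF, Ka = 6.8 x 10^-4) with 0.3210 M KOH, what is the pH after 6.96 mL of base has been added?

3.61

Initial n(HF) = 0.1053 x 0.02893 = 0.003046 mol.
n(KOH) added = 0.3210 x 0.006960 = 0.002234 mol, converting that many moles of HF to F-.
Remaining n(HF) = 0.0008122 mol; n(F-) = 0.002234 mol.
By Henderson-Hasselbalch, pH = pKa + log([A^-]/[HA]) = 3.17 + log(0.002234/0.0008122) = 3.17 + (+0.44) = 3.61.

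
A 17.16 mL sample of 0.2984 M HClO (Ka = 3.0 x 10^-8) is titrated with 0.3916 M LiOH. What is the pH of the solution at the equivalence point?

n(HClO) = 0.2984 x 0.01716 = 0.005121 mol; V(LiOH) at equivalence = 0.005121/0.3916 = 0.01308 L.
At equivalence all the acid is converted to ClO-; total volume = 0.01716 + 0.01308 = 0.03024 L, so [ClO-] = 0.005121/0.03024 = 0.1694 M.
Kb = Kw/Ka = 1.0e-14 / 3.0 x 10^-8 = 3.33e-7.
[OH^-] = sqrt(Kb x [ClO-]) = sqrt(3.33e-7 x 0.1694) = 0.000238 M.
pOH = 3.62, so pH = 14.00 - 3.62 = 10.38.

10.38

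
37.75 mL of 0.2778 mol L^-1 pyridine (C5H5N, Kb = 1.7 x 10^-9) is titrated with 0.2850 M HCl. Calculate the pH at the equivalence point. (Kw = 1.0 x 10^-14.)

3.04

n(C5H5N) = 0.2778 x 0.03775 = 0.01049 mol; V(HCl) at equivalence = 0.01049/0.2850 = 0.03680 L.
At equivalence the base is fully converted to C5H5NH+; total volume = 0.07455 L, so [C5H5NH+] = 0.01049/0.07455 = 0.1407 M.
Ka(C5H5NH+) = Kw/Kb = 1.0e-14 / 1.7 x 10^-9 = 5.88e-6.
[H^+] = sqrt(Ka x [C5H5NH+]) = sqrt(5.88e-6 x 0.1407) = 0.000910 M.
pH = -log(0.000910) = 3.04.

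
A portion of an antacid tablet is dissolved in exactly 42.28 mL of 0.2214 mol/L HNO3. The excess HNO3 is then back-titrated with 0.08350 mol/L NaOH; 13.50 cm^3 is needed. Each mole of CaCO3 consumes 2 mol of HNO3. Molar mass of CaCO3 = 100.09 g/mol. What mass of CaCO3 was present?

Total n(HNO3) added = 0.2214 x 0.04228 = 0.009361 mol.
n(NaOH) used = 0.08350 x 0.01350 = 0.001127 mol, which equals the excess n(HNO3).
So n(HNO3) consumed by the sample = 0.009361 - 0.001127 = 0.008234 mol.
n(CaCO3) = 0.008234 / 2 = 0.004117 mol.
mass = 0.004117 mol x 100.09 g/mol = 0.412 g.

0.412 g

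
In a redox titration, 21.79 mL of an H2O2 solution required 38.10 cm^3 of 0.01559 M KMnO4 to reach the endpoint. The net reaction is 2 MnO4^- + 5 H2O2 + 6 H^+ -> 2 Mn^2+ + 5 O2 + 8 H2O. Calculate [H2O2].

n(KMnO4) = 0.01559 x 0.03810 = 0.0005940 mol.
From the balanced equation, 2 mol KMnO4 reacts with 5 mol H2O2, so n(H2O2) = 0.0005940 x 5/2 = 0.001485 mol.
[H2O2] = 0.001485 / 0.02179 L = 0.0681 M.

0.0681 M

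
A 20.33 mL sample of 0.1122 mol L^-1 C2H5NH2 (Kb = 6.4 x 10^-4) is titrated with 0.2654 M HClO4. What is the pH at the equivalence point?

n(C2H5NH2) = 0.1122 x 0.02033 = 0.002281 mol; V(HClO4) at equivalence = 0.002281/0.2654 = 0.008595 L.
At equivalence the base is fully converted to C2H5NH3+; total volume = 0.02892 L, so [C2H5NH3+] = 0.002281/0.02892 = 0.07886 M.
Ka(C2H5NH3+) = Kw/Kb = 1.0e-14 / 6.4 x 10^-4 = 1.56e-11.
[H^+] = sqrt(Ka x [C2H5NH3+]) = sqrt(1.56e-11 x 0.07886) = 1.11e-6 M.
pH = -log(1.11e-6) = 5.95.

5.95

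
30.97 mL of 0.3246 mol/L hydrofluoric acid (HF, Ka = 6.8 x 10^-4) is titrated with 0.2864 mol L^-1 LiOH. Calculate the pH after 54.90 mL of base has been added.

n(acid) = 0.3246 x 0.03097 = 0.01005 mol; n(LiOH) added = 0.2864 x 0.05490 = 0.01572 mol.
Base is in excess by 0.01572 - 0.01005 = 0.005670 mol in a total volume of 0.08587 L.
[OH^-] = 0.005670/0.08587 = 0.06604 M, so pOH = 1.18 and pH = 14.00 - 1.18 = 12.82.

12.82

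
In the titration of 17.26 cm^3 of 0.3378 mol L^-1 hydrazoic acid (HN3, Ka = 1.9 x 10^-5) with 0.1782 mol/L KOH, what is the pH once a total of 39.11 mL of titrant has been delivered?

12.31

n(acid) = 0.3378 x 0.01726 = 0.005830 mol; n(KOH) added = 0.1782 x 0.03911 = 0.006969 mol.
Base is in excess by 0.006969 - 0.005830 = 0.001139 mol in a total volume of 0.05637 L.
[OH^-] = 0.001139/0.05637 = 0.02021 M, so pOH = 1.69 and pH = 14.00 - 1.69 = 12.31.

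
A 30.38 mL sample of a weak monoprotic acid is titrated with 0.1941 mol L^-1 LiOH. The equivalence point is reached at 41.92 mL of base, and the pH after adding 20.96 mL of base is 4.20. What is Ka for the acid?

6.3 x 10^-5

20.96 mL is half of the equivalence volume, so this is the half-equivalence point where [HA] = [A^-].
At half-equivalence pH = pKa, so pKa = 4.20.
Ka = 10^(-4.20) = 6.3 x 10^-5.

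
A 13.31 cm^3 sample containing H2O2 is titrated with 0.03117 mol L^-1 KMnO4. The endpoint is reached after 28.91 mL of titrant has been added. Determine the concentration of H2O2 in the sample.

n(KMnO4) = 0.03117 x 0.02891 = 0.0009011 mol.
From the balanced equation, 2 mol KMnO4 reacts with 5 mol H2O2, so n(H2O2) = 0.0009011 x 5/2 = 0.002253 mol.
[H2O2] = 0.002253 / 0.01331 L = 0.169 M.

0.169 M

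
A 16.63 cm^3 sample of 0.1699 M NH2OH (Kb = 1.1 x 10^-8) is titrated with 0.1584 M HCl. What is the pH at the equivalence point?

3.56

n(NH2OH) = 0.1699 x 0.01663 = 0.002825 mol; V(HCl) at equivalence = 0.002825/0.1584 = 0.01784 L.
At equivalence the base is fully converted to NH3OH+; total volume = 0.03447 L, so [NH3OH+] = 0.002825/0.03447 = 0.08197 M.
Ka(NH3OH+) = Kw/Kb = 1.0e-14 / 1.1 x 10^-8 = 9.09e-7.
[H^+] = sqrt(Ka x [NH3OH+]) = sqrt(9.09e-7 x 0.08197) = 0.000273 M.
pH = -log(0.000273) = 3.56.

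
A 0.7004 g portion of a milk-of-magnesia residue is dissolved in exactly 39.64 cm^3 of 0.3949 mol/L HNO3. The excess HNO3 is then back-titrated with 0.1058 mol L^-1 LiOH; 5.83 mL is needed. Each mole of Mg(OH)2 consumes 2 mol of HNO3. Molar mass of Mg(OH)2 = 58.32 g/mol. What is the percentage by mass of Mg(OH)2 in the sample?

Total n(HNO3) added = 0.3949 x 0.03964 = 0.01565 mol.
n(LiOH) used = 0.1058 x 0.005830 = 0.0006168 mol, which equals the excess n(HNO3).
So n(HNO3) consumed by the sample = 0.01565 - 0.0006168 = 0.01504 mol.
n(Mg(OH)2) = 0.01504 / 2 = 0.007519 mol.
mass Mg(OH)2 = 0.007519 x 58.32 = 0.4385 g, so %Mg(OH)2 = 0.4385/0.7004 x 100 = 62.6%.

62.6%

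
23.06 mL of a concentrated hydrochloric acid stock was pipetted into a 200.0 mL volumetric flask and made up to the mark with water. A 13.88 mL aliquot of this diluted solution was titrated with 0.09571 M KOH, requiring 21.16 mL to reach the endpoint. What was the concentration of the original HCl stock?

1.27 M

n(KOH) = 0.09571 x 0.02116 = 0.002025 mol.
n(HCl) in the aliquot = 0.002025 mol.
[diluted HCl] = 0.002025 / 0.01388 = 0.1459 M.
Dilution factor = 200.0/23.06 = 8.673, so [stock] = 0.1459 x 8.673 = 1.27 M.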